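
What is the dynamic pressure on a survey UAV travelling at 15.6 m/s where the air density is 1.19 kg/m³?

q = 145 Pa

q = ½ρv² = ½ × 1.19 × 15.6² = 145 Pa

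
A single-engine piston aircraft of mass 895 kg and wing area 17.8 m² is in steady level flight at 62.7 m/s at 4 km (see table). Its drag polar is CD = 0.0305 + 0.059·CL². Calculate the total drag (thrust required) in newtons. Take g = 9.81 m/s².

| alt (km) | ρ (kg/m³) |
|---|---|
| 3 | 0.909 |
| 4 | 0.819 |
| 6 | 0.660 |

At 4 km, from the table: ρ = 0.819 kg/m³.
Level flight ⇒ L = W = m·g = 895 × 9.81 = 8780 N.
Dynamic pressure q = 0.5 × 0.819 × 62.7² = 1610 Pa.
CL = 2W/(ρv²S) = 2×8780/(0.819×62.7²×17.8) = 0.3064.
CD = 0.0305 + 0.059 × 0.3064² = 0.03604.
D = q·S·CD = 1610 × 17.8 × 0.03604 = 1033 N

D = 1030 N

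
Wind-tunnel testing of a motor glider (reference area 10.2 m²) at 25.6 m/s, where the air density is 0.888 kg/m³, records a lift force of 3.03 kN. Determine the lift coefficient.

CL = 1.02

From L = ½ρv²S·CL, rearranging gives CL = 2L/(ρv²S).
CL = 2 × 3030 / (0.888 × 25.6² × 10.2) = 1.02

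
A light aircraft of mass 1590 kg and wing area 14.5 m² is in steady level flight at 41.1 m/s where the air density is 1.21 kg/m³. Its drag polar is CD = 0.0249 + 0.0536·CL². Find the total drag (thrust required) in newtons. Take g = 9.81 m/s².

D = 1250 N

Level flight ⇒ L = W = m·g = 1590 × 9.81 = 15598 N.
q = ½ρv² = ½ × 1.21 × 41.1² = 1022 Pa.
CL = 2W/(ρv²S) = 2×15598/(1.21×41.1²×14.5) = 1.053.
CD = 0.0249 + 0.0536 × 1.053² = 0.08429.
D = q·S·CD = 1022 × 14.5 × 0.08429 = 1249 N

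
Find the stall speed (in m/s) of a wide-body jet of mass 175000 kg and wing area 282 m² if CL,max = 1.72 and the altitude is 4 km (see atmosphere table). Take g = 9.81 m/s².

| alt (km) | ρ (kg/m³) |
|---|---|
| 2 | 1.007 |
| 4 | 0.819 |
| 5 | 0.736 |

At 4 km, from the table: ρ = 0.819 kg/m³.
At stall, lift equals weight: L = W = m·g = 175000 × 9.81 = 1.717×10^6 N.
From L = ½ρV²S·CL,max = W: V_stall = √(2W/(ρSCL,max)) = √(2·1.717×10^6/(0.819·282·1.72))
V_stall = √8643 = 93 m/s

V_stall = 93 m/s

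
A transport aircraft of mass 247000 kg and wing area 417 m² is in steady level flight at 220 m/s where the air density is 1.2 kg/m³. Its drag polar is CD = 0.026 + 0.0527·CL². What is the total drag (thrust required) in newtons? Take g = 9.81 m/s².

In steady level flight, lift balances weight: W = mg = 247000 × 9.81 = 2.4231×10^6 N.
Dynamic pressure q = 0.5 × 1.2 × 220² = 29040 Pa.
CL = W/(q·S) = 2.4231×10^6 / (29040 × 417) = 0.2001.
CD = 0.026 + 0.0527 × 0.2001² = 0.02811.
D = q·S·CD = 29040 × 417 × 0.02811 = 3.404×10^5 N

D = 3.4×10^5 N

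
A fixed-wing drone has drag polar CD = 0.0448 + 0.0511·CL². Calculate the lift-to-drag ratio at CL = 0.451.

CD = 0.0448 + 0.0511 × 0.451² = 0.05519
L/D = CL/CD = 0.451 / 0.05519 = 8.17

L/D = 8.17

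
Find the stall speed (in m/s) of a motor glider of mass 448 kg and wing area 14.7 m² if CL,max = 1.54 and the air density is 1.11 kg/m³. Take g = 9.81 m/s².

V_stall = 18.7 m/s

At stall, lift equals weight: L = W = m·g = 448 × 9.81 = 4395 N.
V_stall = √(2W/(ρ·S·CL,max)) = √(2 × 4395 / (1.11 × 14.7 × 1.54))
V_stall = √349.8 = 18.7 m/s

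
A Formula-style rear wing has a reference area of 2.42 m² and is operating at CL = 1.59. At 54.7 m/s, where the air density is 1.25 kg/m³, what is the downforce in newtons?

L = 7200 N

Dynamic pressure q = ½ρv² = ½ × 1.25 × 54.7² = 1870 Pa.
L = q·S·CL = 1870 × 2.42 × 1.59 = 7200 N ≈ 7.2 kN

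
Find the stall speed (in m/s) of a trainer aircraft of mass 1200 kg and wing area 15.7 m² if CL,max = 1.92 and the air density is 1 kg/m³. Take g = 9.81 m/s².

V_stall = 27.9 m/s

At stall, lift equals weight: L = W = m·g = 1200 × 9.81 = 11770 N.
V_stall = √(2W/(ρ·S·CL,max)) = √(2 × 11770 / (1 × 15.7 × 1.92))
V_stall = √781.1 = 27.9 m/s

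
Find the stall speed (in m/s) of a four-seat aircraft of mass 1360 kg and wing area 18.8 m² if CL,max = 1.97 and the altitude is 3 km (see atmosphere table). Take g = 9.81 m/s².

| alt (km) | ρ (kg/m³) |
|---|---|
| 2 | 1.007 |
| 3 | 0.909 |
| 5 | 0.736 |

V_stall = 28.2 m/s

At 3 km, from the table: ρ = 0.909 kg/m³.
Weight W = mg = 1360 × 9.81 = 13340 N.
V_stall = √(2W/(ρ·S·CL,max)) = √(2 × 13340 / (0.909 × 18.8 × 1.97))
V_stall = √792.6 = 28.2 m/s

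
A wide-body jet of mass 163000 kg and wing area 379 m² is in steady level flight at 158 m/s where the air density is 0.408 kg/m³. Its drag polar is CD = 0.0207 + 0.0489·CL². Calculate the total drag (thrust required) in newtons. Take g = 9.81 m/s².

D = 1.05×10^5 N

Level flight ⇒ L = W = m·g = 163000 × 9.81 = 1.599×10^6 N.
q = ½ρv² = ½ × 0.408 × 158² = 5093 Pa.
CL = 2W/(ρv²S) = 2×1.599×10^6/(0.408×158²×379) = 0.8285.
CD = 0.0207 + 0.0489 × 0.8285² = 0.05426.
D = q·S·CD = 5093 × 379 × 0.05426 = 1.047×10^5 N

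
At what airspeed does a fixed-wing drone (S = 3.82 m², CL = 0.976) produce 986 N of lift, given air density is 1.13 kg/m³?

v = 21.6 m/s

L = ½ρv²S·CL ⇒ v = √(2L/(ρ·S·CL))
v = √(2 × 986 / (1.13 × 3.82 × 0.976)) = √468.1 = 21.6 m/s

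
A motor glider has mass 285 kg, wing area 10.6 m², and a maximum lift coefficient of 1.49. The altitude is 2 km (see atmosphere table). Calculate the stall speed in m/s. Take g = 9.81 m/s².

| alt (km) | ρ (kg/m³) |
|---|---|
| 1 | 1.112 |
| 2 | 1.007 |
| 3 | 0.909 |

V_stall = 18.8 m/s

At 2 km, from the table: ρ = 1.007 kg/m³.
At stall, lift equals weight: L = W = m·g = 285 × 9.81 = 2796 N.
From L = ½ρV²S·CL,max = W: V_stall = √(2W/(ρSCL,max)) = √(2·2796/(1.007·10.6·1.49))
V_stall = √351.6 = 18.8 m/s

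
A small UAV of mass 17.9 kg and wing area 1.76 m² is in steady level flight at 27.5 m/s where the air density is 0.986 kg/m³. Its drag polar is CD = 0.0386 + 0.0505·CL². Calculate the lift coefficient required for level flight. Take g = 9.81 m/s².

CL = 0.268

Level flight ⇒ L = W = m·g = 17.9 × 9.81 = 175.6 N.
Dynamic pressure q = 0.5 × 0.986 × 27.5² = 372.8 Pa.
Required CL = L/(qS) = 175.6/(372.8·1.76) = 0.2676.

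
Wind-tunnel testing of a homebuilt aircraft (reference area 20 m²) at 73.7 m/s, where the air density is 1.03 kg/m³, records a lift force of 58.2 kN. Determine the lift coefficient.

From L = ½ρv²S·CL, rearranging gives CL = 2L/(ρv²S).
CL = 2 × 58200 / (1.03 × 73.7² × 20) = 1.04

CL = 1.04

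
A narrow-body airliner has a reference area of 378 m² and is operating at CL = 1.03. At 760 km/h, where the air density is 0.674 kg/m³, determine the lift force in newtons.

Convert speed: v = 760 km/h ÷ 3.6 = 211.1 m/s.
L = ½ρv²S·CL = ½ × 0.674 × 211.1² × 378 × 1.03 = 5.85×10^6 N ≈ 5850 kN

L = 5.85×10^6 N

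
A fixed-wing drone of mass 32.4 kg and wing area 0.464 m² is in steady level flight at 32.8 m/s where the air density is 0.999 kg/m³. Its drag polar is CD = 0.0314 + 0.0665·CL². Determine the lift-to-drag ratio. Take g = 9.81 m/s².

In steady level flight, lift balances weight: W = mg = 32.4 × 9.81 = 317.84 N.
Dynamic pressure q = 0.5 × 0.999 × 32.8² = 537.4 Pa.
CL = W/(q·S) = 317.84 / (537.4 × 0.464) = 1.275.
CD = 0.0314 + 0.0665 × 1.275² = 0.1395.
L/D = CL/CD = 1.275 / 0.1395 = 9.14

L/D = 9.14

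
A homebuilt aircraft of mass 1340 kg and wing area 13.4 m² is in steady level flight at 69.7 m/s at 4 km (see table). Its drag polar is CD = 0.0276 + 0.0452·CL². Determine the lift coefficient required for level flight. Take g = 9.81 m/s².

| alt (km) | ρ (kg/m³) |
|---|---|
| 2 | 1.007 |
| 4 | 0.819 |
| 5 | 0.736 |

CL = 0.493

At 4 km, from the table: ρ = 0.819 kg/m³.
Level flight ⇒ L = W = m·g = 1340 × 9.81 = 13145 N.
q = ½ρv² = ½ × 0.819 × 69.7² = 1989 Pa.
CL = 2W/(ρv²S) = 2×13145/(0.819×69.7²×13.4) = 0.4931.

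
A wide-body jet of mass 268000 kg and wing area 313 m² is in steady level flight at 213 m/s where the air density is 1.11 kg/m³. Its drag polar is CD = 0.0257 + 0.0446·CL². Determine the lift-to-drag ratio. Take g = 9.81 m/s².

Level flight ⇒ L = W = m·g = 268000 × 9.81 = 2.6291×10^6 N.
q = ½ρv² = ½ × 1.11 × 213² = 25180 Pa.
Required CL = L/(qS) = 2.6291×10^6/(25180·313) = 0.3336.
CD = 0.0257 + 0.0446 × 0.3336² = 0.03066.
L/D = CL/CD = 0.3336 / 0.03066 = 10.9

L/D = 10.9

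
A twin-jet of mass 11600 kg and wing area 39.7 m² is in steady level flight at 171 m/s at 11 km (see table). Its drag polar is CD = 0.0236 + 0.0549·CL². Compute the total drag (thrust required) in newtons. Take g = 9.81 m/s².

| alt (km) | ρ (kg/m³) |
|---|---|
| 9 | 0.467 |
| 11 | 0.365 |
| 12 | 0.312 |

At 11 km, from the table: ρ = 0.365 kg/m³.
Level flight ⇒ L = W = m·g = 11600 × 9.81 = 1.138×10^5 N.
q = ½ρv² = ½ × 0.365 × 171² = 5336 Pa.
CL = W/(q·S) = 1.138×10^5 / (5336 × 39.7) = 0.5371.
CD = 0.0236 + 0.0549 × 0.5371² = 0.03944.
D = q·S·CD = 5336 × 39.7 × 0.03944 = 8356 N

D = 8360 N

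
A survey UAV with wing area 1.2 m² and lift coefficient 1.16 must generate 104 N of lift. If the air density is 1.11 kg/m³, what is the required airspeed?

v = 11.6 m/s

L = ½ρv²S·CL ⇒ v = √(2L/(ρ·S·CL))
v = √(2 × 104 / (1.11 × 1.2 × 1.16)) = √134.6 = 11.6 m/s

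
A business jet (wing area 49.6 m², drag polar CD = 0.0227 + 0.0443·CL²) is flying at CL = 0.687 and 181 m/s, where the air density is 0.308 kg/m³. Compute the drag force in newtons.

CD = 0.0227 + 0.0443 × 0.687² = 0.04361
D = ½ρv²S·CD = ½ × 0.308 × 181² × 49.6 × 0.04361 = 10900 N

D = 10900 N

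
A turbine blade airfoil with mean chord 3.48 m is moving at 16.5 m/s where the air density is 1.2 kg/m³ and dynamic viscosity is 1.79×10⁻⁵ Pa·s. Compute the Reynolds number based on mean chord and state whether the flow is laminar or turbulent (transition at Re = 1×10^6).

Re = 3.85×10^6 (turbulent)

Re = ρ·v·c/μ = 1.2 × 16.5 × 3.48 / (1.79×10⁻⁵) = 3.85×10^6
Since 3.85×10^6 > 1×10^6, the flow is turbulent.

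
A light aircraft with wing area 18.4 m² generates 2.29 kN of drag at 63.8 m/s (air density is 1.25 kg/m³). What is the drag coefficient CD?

From D = ½ρv²S·CD, rearranging gives CD = 2D/(ρv²S).
CD = 2 × 2290 / (1.25 × 63.8² × 18.4) = 0.0489

CD = 0.0489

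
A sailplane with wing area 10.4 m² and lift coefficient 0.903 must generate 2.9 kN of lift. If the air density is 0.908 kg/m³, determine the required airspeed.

L = ½ρv²S·CL ⇒ v = √(2L/(ρ·S·CL))
v = √(2 × 2900 / (0.908 × 10.4 × 0.903)) = √680.2 = 26.1 m/s

v = 26.1 m/s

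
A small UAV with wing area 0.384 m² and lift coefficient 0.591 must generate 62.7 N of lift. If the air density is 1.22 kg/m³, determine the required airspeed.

L = ½ρv²S·CL ⇒ v = √(2L/(ρ·S·CL))
v = √(2 × 62.7 / (1.22 × 0.384 × 0.591)) = √452.9 = 21.3 m/s

v = 21.3 m/s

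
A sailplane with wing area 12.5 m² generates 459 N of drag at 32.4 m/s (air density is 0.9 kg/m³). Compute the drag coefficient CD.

CD = 0.0777

From D = ½ρv²S·CD, rearranging gives CD = 2D/(ρv²S).
CD = 2 × 459 / (0.9 × 32.4² × 12.5) = 0.0777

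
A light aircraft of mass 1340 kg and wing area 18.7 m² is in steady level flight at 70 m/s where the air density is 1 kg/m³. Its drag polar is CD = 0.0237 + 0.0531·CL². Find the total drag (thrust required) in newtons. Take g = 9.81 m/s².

D = 1290 N

Level flight ⇒ L = W = m·g = 1340 × 9.81 = 13145 N.
q = ½ρv² = ½ × 1 × 70² = 2450 Pa.
CL = 2W/(ρv²S) = 2×13145/(1×70²×18.7) = 0.2869.
CD = 0.0237 + 0.0531 × 0.2869² = 0.02807.
D = q·S·CD = 2450 × 18.7 × 0.02807 = 1286 N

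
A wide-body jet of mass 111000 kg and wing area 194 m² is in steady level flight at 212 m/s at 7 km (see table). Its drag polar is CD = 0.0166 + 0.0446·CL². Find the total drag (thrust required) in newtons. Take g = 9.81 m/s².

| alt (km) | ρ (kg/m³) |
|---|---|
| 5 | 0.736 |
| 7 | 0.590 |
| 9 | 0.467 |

At 7 km, from the table: ρ = 0.590 kg/m³.
Weight W = mg = 111000 × 9.81 = 1.0889×10^6 N; in level flight L = W.
q = ½ρv² = ½ × 0.59 × 212² = 13260 Pa.
CL = W/(q·S) = 1.0889×10^6 / (13260 × 194) = 0.4233.
CD = 0.0166 + 0.0446 × 0.4233² = 0.02459.
D = q·S·CD = 13260 × 194 × 0.02459 = 63260 N

D = 63300 N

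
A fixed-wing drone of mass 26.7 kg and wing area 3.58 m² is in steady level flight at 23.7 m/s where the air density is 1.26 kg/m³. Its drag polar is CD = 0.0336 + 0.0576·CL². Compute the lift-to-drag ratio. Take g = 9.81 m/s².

In steady level flight, lift balances weight: W = mg = 26.7 × 9.81 = 261.93 N.
q = ½ρv² = ½ × 1.26 × 23.7² = 353.9 Pa.
CL = W/(q·S) = 261.93 / (353.9 × 3.58) = 0.2068.
CD = 0.0336 + 0.0576 × 0.2068² = 0.03606.
L/D = CL/CD = 0.2068 / 0.03606 = 5.73

L/D = 5.73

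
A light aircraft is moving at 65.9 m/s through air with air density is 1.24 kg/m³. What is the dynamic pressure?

q = ½ρv² = ½ × 1.24 × 65.9² = 2690 Pa

q = 2690 Pa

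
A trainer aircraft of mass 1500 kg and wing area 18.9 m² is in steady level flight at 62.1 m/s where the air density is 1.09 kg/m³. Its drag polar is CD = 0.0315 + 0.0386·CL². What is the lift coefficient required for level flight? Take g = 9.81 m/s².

Weight W = mg = 1500 × 9.81 = 14715 N; in level flight L = W.
q = ½ρv² = ½ × 1.09 × 62.1² = 2102 Pa.
Required CL = L/(qS) = 14715/(2102·18.9) = 0.3704.

CL = 0.37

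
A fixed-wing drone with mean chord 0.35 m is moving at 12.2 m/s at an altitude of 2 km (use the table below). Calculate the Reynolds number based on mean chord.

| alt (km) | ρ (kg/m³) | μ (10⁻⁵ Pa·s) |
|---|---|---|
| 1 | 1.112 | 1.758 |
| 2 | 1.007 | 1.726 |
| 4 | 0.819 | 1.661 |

At 2 km, from the table: ρ = 1.007 kg/m³, μ = 1.726×10⁻⁵ Pa·s.
Re = ρ·v·c/μ = 1.007 × 12.2 × 0.35 / (1.726×10⁻⁵) = 2.49×10^5

Re = 2.49×10^5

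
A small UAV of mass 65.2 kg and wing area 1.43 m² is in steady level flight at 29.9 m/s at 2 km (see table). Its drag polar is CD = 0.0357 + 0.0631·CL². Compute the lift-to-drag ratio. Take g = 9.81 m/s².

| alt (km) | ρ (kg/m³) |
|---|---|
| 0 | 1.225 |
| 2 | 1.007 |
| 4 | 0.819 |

L/D = 10.1

At 2 km, from the table: ρ = 1.007 kg/m³.
Level flight ⇒ L = W = m·g = 65.2 × 9.81 = 639.61 N.
Dynamic pressure q = 0.5 × 1.007 × 29.9² = 450.1 Pa.
CL = 2W/(ρv²S) = 2×639.61/(1.007×29.9²×1.43) = 0.9937.
CD = 0.0357 + 0.0631 × 0.9937² = 0.098.
L/D = CL/CD = 0.9937 / 0.098 = 10.1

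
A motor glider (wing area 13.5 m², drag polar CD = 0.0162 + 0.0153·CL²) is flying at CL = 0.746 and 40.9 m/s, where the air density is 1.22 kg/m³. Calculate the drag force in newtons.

CD = 0.0162 + 0.0153 × 0.746² = 0.02471
D = ½ρv²S·CD = ½ × 1.22 × 40.9² × 13.5 × 0.02471 = 340 N

D = 340 N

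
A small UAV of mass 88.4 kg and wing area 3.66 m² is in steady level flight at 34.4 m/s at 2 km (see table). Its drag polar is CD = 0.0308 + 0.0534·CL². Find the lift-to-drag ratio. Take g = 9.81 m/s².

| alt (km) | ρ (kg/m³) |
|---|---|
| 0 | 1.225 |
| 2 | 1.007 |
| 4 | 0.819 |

At 2 km, from the table: ρ = 1.007 kg/m³.
Level flight ⇒ L = W = m·g = 88.4 × 9.81 = 867.2 N.
q = ½ρv² = ½ × 1.007 × 34.4² = 595.8 Pa.
CL = 2W/(ρv²S) = 2×867.2/(1.007×34.4²×3.66) = 0.3977.
CD = 0.0308 + 0.0534 × 0.3977² = 0.03924.
L/D = CL/CD = 0.3977 / 0.03924 = 10.1

L/D = 10.1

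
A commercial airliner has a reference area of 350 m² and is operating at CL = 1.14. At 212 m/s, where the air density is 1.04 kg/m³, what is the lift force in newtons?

L = ½ρv²S·CL = ½ × 1.04 × 212² × 350 × 1.14 = 9.32×10^6 N ≈ 9320 kN

L = 9.32×10^6 N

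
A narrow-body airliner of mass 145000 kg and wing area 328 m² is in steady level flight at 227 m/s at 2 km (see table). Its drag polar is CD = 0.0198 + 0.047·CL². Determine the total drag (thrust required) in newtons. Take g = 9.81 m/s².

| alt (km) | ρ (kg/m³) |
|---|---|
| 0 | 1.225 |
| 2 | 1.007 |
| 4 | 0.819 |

D = 1.8×10^5 N

At 2 km, from the table: ρ = 1.007 kg/m³.
Level flight ⇒ L = W = m·g = 145000 × 9.81 = 1.4224×10^6 N.
q = ½ρv² = ½ × 1.007 × 227² = 25940 Pa.
Required CL = L/(qS) = 1.4224×10^6/(25940·328) = 0.1672.
CD = 0.0198 + 0.047 × 0.1672² = 0.02111.
D = q·S·CD = 25940 × 328 × 0.02111 = 1.797×10^5 N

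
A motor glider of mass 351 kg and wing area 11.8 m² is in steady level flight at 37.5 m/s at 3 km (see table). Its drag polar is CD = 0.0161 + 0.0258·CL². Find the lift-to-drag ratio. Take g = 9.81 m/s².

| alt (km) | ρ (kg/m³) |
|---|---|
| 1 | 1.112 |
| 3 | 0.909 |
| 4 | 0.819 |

L/D = 21.3

At 3 km, from the table: ρ = 0.909 kg/m³.
Weight W = mg = 351 × 9.81 = 3443.3 N; in level flight L = W.
Dynamic pressure q = 0.5 × 0.909 × 37.5² = 639.1 Pa.
CL = W/(q·S) = 3443.3 / (639.1 × 11.8) = 0.4566.
CD = 0.0161 + 0.0258 × 0.4566² = 0.02148.
L/D = CL/CD = 0.4566 / 0.02148 = 21.3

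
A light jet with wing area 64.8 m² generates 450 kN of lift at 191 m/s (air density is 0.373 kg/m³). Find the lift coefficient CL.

CL = 1.02

From L = ½ρv²S·CL, rearranging gives CL = 2L/(ρv²S).
CL = 2 × 4.5×10^5 / (0.373 × 191² × 64.8) = 1.02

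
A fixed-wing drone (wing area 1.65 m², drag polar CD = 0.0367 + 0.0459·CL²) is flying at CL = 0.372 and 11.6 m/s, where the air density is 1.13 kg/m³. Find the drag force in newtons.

CD = 0.0367 + 0.0459 × 0.372² = 0.04305
D = ½ρv²S·CD = ½ × 1.13 × 11.6² × 1.65 × 0.04305 = 5.4 N

D = 5.4 N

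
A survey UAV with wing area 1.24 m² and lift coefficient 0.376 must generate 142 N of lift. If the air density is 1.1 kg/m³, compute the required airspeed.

L = ½ρv²S·CL ⇒ v = √(2L/(ρ·S·CL))
v = √(2 × 142 / (1.1 × 1.24 × 0.376)) = √553.8 = 23.5 m/s

v = 23.5 m/s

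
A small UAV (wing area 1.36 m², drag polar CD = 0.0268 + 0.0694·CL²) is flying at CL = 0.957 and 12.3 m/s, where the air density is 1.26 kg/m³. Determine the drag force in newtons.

D = 11.7 N

CD = 0.0268 + 0.0694 × 0.957² = 0.09036
D = ½ρv²S·CD = ½ × 1.26 × 12.3² × 1.36 × 0.09036 = 11.7 N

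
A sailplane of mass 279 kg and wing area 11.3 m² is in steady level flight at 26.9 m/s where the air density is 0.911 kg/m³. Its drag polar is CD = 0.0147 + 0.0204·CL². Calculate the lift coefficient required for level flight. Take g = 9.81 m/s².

CL = 0.735

In steady level flight, lift balances weight: W = mg = 279 × 9.81 = 2737 N.
Dynamic pressure q = 0.5 × 0.911 × 26.9² = 329.6 Pa.
CL = W/(q·S) = 2737 / (329.6 × 11.3) = 0.7349.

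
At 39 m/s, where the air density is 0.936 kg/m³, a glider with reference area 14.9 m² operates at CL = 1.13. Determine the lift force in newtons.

L = ½ρv²S·CL = ½ × 0.936 × 39² × 14.9 × 1.13 = 12000 N ≈ 12 kN

L = 12000 N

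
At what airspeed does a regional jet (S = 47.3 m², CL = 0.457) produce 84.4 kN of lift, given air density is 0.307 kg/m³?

v = 159 m/s

L = ½ρv²S·CL ⇒ v = √(2L/(ρ·S·CL))
v = √(2 × 84400 / (0.307 × 47.3 × 0.457)) = √25440 = 159 m/s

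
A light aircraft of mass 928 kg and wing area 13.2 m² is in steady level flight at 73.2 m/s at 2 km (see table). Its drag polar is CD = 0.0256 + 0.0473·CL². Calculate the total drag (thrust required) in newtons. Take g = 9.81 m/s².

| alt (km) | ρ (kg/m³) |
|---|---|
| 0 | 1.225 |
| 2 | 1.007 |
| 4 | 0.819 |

At 2 km, from the table: ρ = 1.007 kg/m³.
Weight W = mg = 928 × 9.81 = 9103.7 N; in level flight L = W.
q = ½ρv² = ½ × 1.007 × 73.2² = 2698 Pa.
CL = 2W/(ρv²S) = 2×9103.7/(1.007×73.2²×13.2) = 0.2556.
CD = 0.0256 + 0.0473 × 0.2556² = 0.02869.
D = q·S·CD = 2698 × 13.2 × 0.02869 = 1022 N

D = 1020 N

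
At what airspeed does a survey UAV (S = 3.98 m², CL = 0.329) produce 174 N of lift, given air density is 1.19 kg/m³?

v = 14.9 m/s

L = ½ρv²S·CL ⇒ v = √(2L/(ρ·S·CL))
v = √(2 × 174 / (1.19 × 3.98 × 0.329)) = √223.3 = 14.9 m/s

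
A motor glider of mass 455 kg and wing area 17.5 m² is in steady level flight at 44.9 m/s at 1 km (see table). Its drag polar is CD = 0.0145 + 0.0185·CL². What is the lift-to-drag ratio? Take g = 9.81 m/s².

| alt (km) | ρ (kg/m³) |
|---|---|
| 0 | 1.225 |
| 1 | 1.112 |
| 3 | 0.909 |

At 1 km, from the table: ρ = 1.112 kg/m³.
Level flight ⇒ L = W = m·g = 455 × 9.81 = 4463.6 N.
Dynamic pressure q = 0.5 × 1.112 × 44.9² = 1121 Pa.
Required CL = L/(qS) = 4463.6/(1121·17.5) = 0.2275.
CD = 0.0145 + 0.0185 × 0.2275² = 0.01546.
L/D = CL/CD = 0.2275 / 0.01546 = 14.7

L/D = 14.7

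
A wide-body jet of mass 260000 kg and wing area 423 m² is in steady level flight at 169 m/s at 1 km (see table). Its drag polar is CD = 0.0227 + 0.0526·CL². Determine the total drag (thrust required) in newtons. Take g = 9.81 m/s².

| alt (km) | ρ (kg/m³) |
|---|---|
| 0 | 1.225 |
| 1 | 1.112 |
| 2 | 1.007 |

At 1 km, from the table: ρ = 1.112 kg/m³.
Level flight ⇒ L = W = m·g = 260000 × 9.81 = 2.5506×10^6 N.
Dynamic pressure q = 0.5 × 1.112 × 169² = 15880 Pa.
Required CL = L/(qS) = 2.5506×10^6/(15880·423) = 0.3797.
CD = 0.0227 + 0.0526 × 0.3797² = 0.03028.
D = q·S·CD = 15880 × 423 × 0.03028 = 2.034×10^5 N

D = 2.03×10^5 N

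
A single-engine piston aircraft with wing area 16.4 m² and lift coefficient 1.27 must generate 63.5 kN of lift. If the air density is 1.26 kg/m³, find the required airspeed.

L = ½ρv²S·CL ⇒ v = √(2L/(ρ·S·CL))
v = √(2 × 63500 / (1.26 × 16.4 × 1.27)) = √4839 = 69.6 m/s

v = 69.6 m/s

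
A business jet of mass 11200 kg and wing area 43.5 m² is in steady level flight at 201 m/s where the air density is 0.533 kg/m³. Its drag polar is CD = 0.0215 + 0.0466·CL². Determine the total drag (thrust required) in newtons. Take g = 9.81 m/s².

D = 11300 N

Weight W = mg = 11200 × 9.81 = 1.0987×10^5 N; in level flight L = W.
q = ½ρv² = ½ × 0.533 × 201² = 10770 Pa.
Required CL = L/(qS) = 1.0987×10^5/(10770·43.5) = 0.2346.
CD = 0.0215 + 0.0466 × 0.2346² = 0.02406.
D = q·S·CD = 10770 × 43.5 × 0.02406 = 11270 N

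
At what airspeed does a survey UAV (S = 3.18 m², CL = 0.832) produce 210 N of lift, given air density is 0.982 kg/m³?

v = 12.7 m/s

L = ½ρv²S·CL ⇒ v = √(2L/(ρ·S·CL))
v = √(2 × 210 / (0.982 × 3.18 × 0.832)) = √161.7 = 12.7 m/s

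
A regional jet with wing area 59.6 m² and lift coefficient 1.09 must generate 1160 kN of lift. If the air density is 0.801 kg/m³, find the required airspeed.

L = ½ρv²S·CL ⇒ v = √(2L/(ρ·S·CL))
v = √(2 × 1.16×10^6 / (0.801 × 59.6 × 1.09)) = √44580 = 211 m/s

v = 211 m/s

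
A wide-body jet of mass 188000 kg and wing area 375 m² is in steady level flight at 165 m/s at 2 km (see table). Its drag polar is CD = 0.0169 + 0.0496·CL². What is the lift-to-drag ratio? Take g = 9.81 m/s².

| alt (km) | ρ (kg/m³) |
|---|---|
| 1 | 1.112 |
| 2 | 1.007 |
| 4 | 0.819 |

L/D = 15.4

At 2 km, from the table: ρ = 1.007 kg/m³.
Weight W = mg = 188000 × 9.81 = 1.8443×10^6 N; in level flight L = W.
Dynamic pressure q = 0.5 × 1.007 × 165² = 13710 Pa.
CL = W/(q·S) = 1.8443×10^6 / (13710 × 375) = 0.3588.
CD = 0.0169 + 0.0496 × 0.3588² = 0.02328.
L/D = CL/CD = 0.3588 / 0.02328 = 15.4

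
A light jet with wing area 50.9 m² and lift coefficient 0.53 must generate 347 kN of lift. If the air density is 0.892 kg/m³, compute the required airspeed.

L = ½ρv²S·CL ⇒ v = √(2L/(ρ·S·CL))
v = √(2 × 3.47×10^5 / (0.892 × 50.9 × 0.53)) = √28840 = 170 m/s

v = 170 m/s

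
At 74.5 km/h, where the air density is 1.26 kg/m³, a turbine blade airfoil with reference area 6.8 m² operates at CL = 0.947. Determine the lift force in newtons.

Convert speed: v = 74.5 km/h ÷ 3.6 = 20.69 m/s.
L = ½ρv²S·CL = ½ × 1.26 × 20.69² × 6.8 × 0.947 = 1740 N

L = 1740 N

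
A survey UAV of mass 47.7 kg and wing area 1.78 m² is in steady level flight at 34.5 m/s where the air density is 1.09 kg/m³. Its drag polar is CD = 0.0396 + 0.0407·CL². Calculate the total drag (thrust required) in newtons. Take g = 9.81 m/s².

Level flight ⇒ L = W = m·g = 47.7 × 9.81 = 467.94 N.
q = ½ρv² = ½ × 1.09 × 34.5² = 648.7 Pa.
Required CL = L/(qS) = 467.94/(648.7·1.78) = 0.4053.
CD = 0.0396 + 0.0407 × 0.4053² = 0.04628.
D = q·S·CD = 648.7 × 1.78 × 0.04628 = 53.44 N

D = 53.4 N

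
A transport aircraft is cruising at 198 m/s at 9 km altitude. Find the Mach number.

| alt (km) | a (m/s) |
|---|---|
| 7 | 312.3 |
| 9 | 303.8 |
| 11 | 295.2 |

At 9 km, from the table: a = 303.8 m/s.
M = v/a = 198 / 303.8 = 0.652

M = 0.652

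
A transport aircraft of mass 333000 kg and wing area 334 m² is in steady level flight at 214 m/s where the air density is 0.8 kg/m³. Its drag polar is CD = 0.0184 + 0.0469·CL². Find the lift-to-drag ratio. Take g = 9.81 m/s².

L/D = 16.8

Level flight ⇒ L = W = m·g = 333000 × 9.81 = 3.2667×10^6 N.
Dynamic pressure q = 0.5 × 0.8 × 214² = 18320 Pa.
Required CL = L/(qS) = 3.2667×10^6/(18320·334) = 0.5339.
CD = 0.0184 + 0.0469 × 0.5339² = 0.03177.
L/D = CL/CD = 0.5339 / 0.03177 = 16.8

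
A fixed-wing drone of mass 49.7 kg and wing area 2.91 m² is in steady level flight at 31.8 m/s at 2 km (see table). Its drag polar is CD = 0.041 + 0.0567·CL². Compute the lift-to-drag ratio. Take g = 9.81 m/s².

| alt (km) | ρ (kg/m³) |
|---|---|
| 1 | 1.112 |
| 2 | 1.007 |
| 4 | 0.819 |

L/D = 6.98

At 2 km, from the table: ρ = 1.007 kg/m³.
In steady level flight, lift balances weight: W = mg = 49.7 × 9.81 = 487.56 N.
Dynamic pressure q = 0.5 × 1.007 × 31.8² = 509.2 Pa.
CL = 2W/(ρv²S) = 2×487.56/(1.007×31.8²×2.91) = 0.3291.
CD = 0.041 + 0.0567 × 0.3291² = 0.04714.
L/D = CL/CD = 0.3291 / 0.04714 = 6.98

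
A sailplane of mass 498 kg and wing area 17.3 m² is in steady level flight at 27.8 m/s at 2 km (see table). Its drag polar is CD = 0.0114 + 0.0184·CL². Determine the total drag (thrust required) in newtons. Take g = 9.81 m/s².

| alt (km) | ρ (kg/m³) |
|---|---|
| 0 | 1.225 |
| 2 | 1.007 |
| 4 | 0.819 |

D = 142 N

At 2 km, from the table: ρ = 1.007 kg/m³.
Weight W = mg = 498 × 9.81 = 4885.4 N; in level flight L = W.
Dynamic pressure q = 0.5 × 1.007 × 27.8² = 389.1 Pa.
CL = W/(q·S) = 4885.4 / (389.1 × 17.3) = 0.7257.
CD = 0.0114 + 0.0184 × 0.7257² = 0.02109.
D = q·S·CD = 389.1 × 17.3 × 0.02109 = 142 N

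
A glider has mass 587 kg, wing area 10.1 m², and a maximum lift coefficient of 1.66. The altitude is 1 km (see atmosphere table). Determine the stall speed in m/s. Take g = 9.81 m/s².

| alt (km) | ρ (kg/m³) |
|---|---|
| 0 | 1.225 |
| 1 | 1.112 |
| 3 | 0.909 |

V_stall = 24.9 m/s

At 1 km, from the table: ρ = 1.112 kg/m³.
Stall occurs when L = W at CL,max. W = mg = 587 × 9.81 = 5758 N.
V_stall = √(2W/(ρ·S·CL,max)) = √(2 × 5758 / (1.112 × 10.1 × 1.66))
V_stall = √617.7 = 24.9 m/s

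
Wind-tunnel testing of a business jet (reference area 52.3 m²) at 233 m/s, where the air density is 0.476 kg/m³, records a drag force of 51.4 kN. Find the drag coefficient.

From D = ½ρv²S·CD, rearranging gives CD = 2D/(ρv²S).
CD = 2 × 51400 / (0.476 × 233² × 52.3) = 0.0761

CD = 0.0761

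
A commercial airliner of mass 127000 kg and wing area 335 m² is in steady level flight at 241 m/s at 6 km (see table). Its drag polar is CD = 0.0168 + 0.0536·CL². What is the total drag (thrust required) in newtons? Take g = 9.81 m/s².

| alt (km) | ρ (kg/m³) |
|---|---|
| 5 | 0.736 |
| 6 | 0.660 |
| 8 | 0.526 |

At 6 km, from the table: ρ = 0.660 kg/m³.
Level flight ⇒ L = W = m·g = 127000 × 9.81 = 1.2459×10^6 N.
q = ½ρv² = ½ × 0.66 × 241² = 19170 Pa.
Required CL = L/(qS) = 1.2459×10^6/(19170·335) = 0.194.
CD = 0.0168 + 0.0536 × 0.194² = 0.01882.
D = q·S·CD = 19170 × 335 × 0.01882 = 1.208×10^5 N

D = 1.21×10^5 N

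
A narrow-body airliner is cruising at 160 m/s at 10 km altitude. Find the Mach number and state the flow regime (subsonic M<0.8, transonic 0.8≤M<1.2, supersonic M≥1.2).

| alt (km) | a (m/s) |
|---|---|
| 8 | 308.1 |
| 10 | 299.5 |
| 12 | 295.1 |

At 10 km, from the table: a = 299.5 m/s.
M = v/a = 160 / 299.5 = 0.534
M = 0.534 → subsonic.

M = 0.534 (subsonic)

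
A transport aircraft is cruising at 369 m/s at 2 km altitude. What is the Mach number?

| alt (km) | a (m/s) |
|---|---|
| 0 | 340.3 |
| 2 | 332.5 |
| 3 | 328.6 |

At 2 km, from the table: a = 332.5 m/s.
M = v/a = 369 / 332.5 = 1.11

M = 1.11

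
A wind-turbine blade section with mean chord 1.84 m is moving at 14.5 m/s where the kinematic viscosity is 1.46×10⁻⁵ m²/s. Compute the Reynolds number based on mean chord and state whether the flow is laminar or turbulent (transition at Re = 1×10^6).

Re = v·c/ν = 14.5 × 1.84 / (1.46×10⁻⁵) = 1.83×10^6
Since 1.83×10^6 > 1×10^6, the flow is turbulent.

Re = 1.83×10^6 (turbulent)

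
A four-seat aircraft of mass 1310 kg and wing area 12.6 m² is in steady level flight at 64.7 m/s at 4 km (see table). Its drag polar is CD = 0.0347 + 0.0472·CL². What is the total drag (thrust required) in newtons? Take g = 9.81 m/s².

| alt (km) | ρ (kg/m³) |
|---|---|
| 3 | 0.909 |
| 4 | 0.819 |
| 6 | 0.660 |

At 4 km, from the table: ρ = 0.819 kg/m³.
Weight W = mg = 1310 × 9.81 = 12851 N; in level flight L = W.
q = ½ρv² = ½ × 0.819 × 64.7² = 1714 Pa.
CL = W/(q·S) = 12851 / (1714 × 12.6) = 0.595.
CD = 0.0347 + 0.0472 × 0.595² = 0.05141.
D = q·S·CD = 1714 × 12.6 × 0.05141 = 1110 N

D = 1110 N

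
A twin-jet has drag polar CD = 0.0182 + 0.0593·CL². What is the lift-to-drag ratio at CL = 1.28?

L/D = 11.1

CD = 0.0182 + 0.0593 × 1.28² = 0.1154
L/D = CL/CD = 1.28 / 0.1154 = 11.1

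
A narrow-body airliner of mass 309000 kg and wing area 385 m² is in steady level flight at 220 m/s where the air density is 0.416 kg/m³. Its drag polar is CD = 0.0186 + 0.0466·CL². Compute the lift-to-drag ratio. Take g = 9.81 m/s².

Weight W = mg = 309000 × 9.81 = 3.0313×10^6 N; in level flight L = W.
Dynamic pressure q = 0.5 × 0.416 × 220² = 10070 Pa.
CL = 2W/(ρv²S) = 2×3.0313×10^6/(0.416×220²×385) = 0.7821.
CD = 0.0186 + 0.0466 × 0.7821² = 0.0471.
L/D = CL/CD = 0.7821 / 0.0471 = 16.6

L/D = 16.6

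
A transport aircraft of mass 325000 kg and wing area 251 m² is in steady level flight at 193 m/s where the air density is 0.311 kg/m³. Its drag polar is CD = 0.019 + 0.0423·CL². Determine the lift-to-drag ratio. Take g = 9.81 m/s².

L/D = 9.86

Weight W = mg = 325000 × 9.81 = 3.1882×10^6 N; in level flight L = W.
q = ½ρv² = ½ × 0.311 × 193² = 5792 Pa.
CL = W/(q·S) = 3.1882×10^6 / (5792 × 251) = 2.193.
CD = 0.019 + 0.0423 × 2.193² = 0.2224.
L/D = CL/CD = 2.193 / 0.2224 = 9.86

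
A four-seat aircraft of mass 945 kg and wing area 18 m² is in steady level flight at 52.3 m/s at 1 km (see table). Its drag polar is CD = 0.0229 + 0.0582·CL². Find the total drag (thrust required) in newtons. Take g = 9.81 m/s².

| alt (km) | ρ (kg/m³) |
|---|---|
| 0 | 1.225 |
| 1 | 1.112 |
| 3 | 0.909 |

D = 810 N

At 1 km, from the table: ρ = 1.112 kg/m³.
In steady level flight, lift balances weight: W = mg = 945 × 9.81 = 9270.5 N.
q = ½ρv² = ½ × 1.112 × 52.3² = 1521 Pa.
CL = 2W/(ρv²S) = 2×9270.5/(1.112×52.3²×18) = 0.3386.
CD = 0.0229 + 0.0582 × 0.3386² = 0.02957.
D = q·S·CD = 1521 × 18 × 0.02957 = 809.6 N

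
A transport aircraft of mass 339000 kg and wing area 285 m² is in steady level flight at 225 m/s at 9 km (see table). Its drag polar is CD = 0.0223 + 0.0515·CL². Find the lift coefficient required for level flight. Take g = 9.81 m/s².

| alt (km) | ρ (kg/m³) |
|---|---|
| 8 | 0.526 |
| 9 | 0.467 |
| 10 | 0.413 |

CL = 0.987

At 9 km, from the table: ρ = 0.467 kg/m³.
Weight W = mg = 339000 × 9.81 = 3.3256×10^6 N; in level flight L = W.
q = ½ρv² = ½ × 0.467 × 225² = 11820 Pa.
Required CL = L/(qS) = 3.3256×10^6/(11820·285) = 0.9871.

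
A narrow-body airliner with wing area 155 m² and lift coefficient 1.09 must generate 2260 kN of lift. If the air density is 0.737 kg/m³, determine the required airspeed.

v = 191 m/s

L = ½ρv²S·CL ⇒ v = √(2L/(ρ·S·CL))
v = √(2 × 2.26×10^6 / (0.737 × 155 × 1.09)) = √36300 = 191 m/s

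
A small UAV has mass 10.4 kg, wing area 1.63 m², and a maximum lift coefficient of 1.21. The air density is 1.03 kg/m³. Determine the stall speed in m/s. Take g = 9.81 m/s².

V_stall = 10 m/s

At stall, lift equals weight: L = W = m·g = 10.4 × 9.81 = 102 N.
V_stall = √(2W/(ρ·S·CL,max)) = √(2 × 102 / (1.03 × 1.63 × 1.21))
V_stall = √100.4 = 10 m/s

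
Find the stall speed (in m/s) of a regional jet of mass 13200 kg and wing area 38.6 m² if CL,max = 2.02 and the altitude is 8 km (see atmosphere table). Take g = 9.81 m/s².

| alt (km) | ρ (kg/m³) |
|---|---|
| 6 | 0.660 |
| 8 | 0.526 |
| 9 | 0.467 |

At 8 km, from the table: ρ = 0.526 kg/m³.
At stall, lift equals weight: L = W = m·g = 13200 × 9.81 = 1.295×10^5 N.
V_stall = √(2W/(ρ·S·CL,max)) = √(2 × 1.295×10^5 / (0.526 × 38.6 × 2.02))
V_stall = √6315 = 79.5 m/s

V_stall = 79.5 m/s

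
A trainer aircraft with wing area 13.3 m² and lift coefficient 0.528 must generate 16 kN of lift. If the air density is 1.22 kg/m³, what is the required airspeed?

L = ½ρv²S·CL ⇒ v = √(2L/(ρ·S·CL))
v = √(2 × 16000 / (1.22 × 13.3 × 0.528)) = √3735 = 61.1 m/s

v = 61.1 m/s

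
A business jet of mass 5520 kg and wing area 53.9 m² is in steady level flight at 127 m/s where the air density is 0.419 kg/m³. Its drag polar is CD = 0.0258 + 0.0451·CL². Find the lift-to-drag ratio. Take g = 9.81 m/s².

L/D = 9.98

In steady level flight, lift balances weight: W = mg = 5520 × 9.81 = 54151 N.
Dynamic pressure q = 0.5 × 0.419 × 127² = 3379 Pa.
CL = 2W/(ρv²S) = 2×54151/(0.419×127²×53.9) = 0.2973.
CD = 0.0258 + 0.0451 × 0.2973² = 0.02979.
L/D = CL/CD = 0.2973 / 0.02979 = 9.98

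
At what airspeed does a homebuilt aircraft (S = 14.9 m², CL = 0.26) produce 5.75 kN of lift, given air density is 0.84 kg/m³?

v = 59.4 m/s

L = ½ρv²S·CL ⇒ v = √(2L/(ρ·S·CL))
v = √(2 × 5750 / (0.84 × 14.9 × 0.26)) = √3534 = 59.4 m/s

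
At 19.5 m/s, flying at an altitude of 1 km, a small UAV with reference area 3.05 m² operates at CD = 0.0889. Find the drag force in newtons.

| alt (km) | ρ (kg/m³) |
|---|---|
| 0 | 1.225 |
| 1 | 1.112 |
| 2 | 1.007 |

D = 57.3 N

At 1 km, from the table: ρ = 1.112 kg/m³.
Dynamic pressure q = ½ρv² = ½ × 1.112 × 19.5² = 211.4 Pa.
D = q·S·CD = 211.4 × 3.05 × 0.0889 = 57.3 N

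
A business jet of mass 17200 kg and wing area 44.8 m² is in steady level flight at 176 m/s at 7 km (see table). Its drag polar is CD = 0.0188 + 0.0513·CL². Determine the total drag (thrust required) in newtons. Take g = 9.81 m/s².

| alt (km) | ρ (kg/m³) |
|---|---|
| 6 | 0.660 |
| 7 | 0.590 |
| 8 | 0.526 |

At 7 km, from the table: ρ = 0.590 kg/m³.
Level flight ⇒ L = W = m·g = 17200 × 9.81 = 1.6873×10^5 N.
Dynamic pressure q = 0.5 × 0.59 × 176² = 9138 Pa.
Required CL = L/(qS) = 1.6873×10^5/(9138·44.8) = 0.4122.
CD = 0.0188 + 0.0513 × 0.4122² = 0.02751.
D = q·S·CD = 9138 × 44.8 × 0.02751 = 11260 N

D = 11300 N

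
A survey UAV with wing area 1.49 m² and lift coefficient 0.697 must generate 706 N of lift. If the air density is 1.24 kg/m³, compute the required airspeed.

v = 33.1 m/s

L = ½ρv²S·CL ⇒ v = √(2L/(ρ·S·CL))
v = √(2 × 706 / (1.24 × 1.49 × 0.697)) = √1096 = 33.1 m/s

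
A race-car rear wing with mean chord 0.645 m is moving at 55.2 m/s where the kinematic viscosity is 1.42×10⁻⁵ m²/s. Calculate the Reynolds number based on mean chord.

Re = 2.51×10^6

Re = v·c/ν = 55.2 × 0.645 / (1.42×10⁻⁵) = 2.51×10^6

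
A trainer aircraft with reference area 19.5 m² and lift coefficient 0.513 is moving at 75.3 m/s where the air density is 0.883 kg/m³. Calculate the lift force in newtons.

L = ½ρv²S·CL = ½ × 0.883 × 75.3² × 19.5 × 0.513 = 25000 N ≈ 25 kN

L = 25000 N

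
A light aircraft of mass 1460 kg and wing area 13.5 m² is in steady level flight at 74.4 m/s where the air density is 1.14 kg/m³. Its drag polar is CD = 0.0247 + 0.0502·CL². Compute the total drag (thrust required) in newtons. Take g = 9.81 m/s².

D = 1290 N

Level flight ⇒ L = W = m·g = 1460 × 9.81 = 14323 N.
Dynamic pressure q = 0.5 × 1.14 × 74.4² = 3155 Pa.
Required CL = L/(qS) = 14323/(3155·13.5) = 0.3363.
CD = 0.0247 + 0.0502 × 0.3363² = 0.03038.
D = q·S·CD = 3155 × 13.5 × 0.03038 = 1294 N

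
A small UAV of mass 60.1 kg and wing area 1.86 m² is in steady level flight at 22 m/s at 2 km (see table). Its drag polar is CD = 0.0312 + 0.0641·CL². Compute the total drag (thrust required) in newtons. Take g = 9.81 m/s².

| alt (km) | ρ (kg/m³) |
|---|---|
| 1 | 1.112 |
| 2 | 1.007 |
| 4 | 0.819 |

D = 63.3 N

At 2 km, from the table: ρ = 1.007 kg/m³.
Weight W = mg = 60.1 × 9.81 = 589.58 N; in level flight L = W.
q = ½ρv² = ½ × 1.007 × 22² = 243.7 Pa.
CL = 2W/(ρv²S) = 2×589.58/(1.007×22²×1.86) = 1.301.
CD = 0.0312 + 0.0641 × 1.301² = 0.1396.
D = q·S·CD = 243.7 × 1.86 × 0.1396 = 63.3 N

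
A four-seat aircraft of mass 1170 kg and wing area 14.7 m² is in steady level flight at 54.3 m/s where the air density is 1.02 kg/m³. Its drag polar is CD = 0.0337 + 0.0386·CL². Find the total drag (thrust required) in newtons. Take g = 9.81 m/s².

D = 975 N

Weight W = mg = 1170 × 9.81 = 11478 N; in level flight L = W.
Dynamic pressure q = 0.5 × 1.02 × 54.3² = 1504 Pa.
Required CL = L/(qS) = 11478/(1504·14.7) = 0.5192.
CD = 0.0337 + 0.0386 × 0.5192² = 0.04411.
D = q·S·CD = 1504 × 14.7 × 0.04411 = 975 N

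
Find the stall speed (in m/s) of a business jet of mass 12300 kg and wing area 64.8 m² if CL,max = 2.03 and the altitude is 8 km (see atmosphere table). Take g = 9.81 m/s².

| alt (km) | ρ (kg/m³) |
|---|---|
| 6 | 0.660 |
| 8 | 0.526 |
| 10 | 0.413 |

V_stall = 59.1 m/s

At 8 km, from the table: ρ = 0.526 kg/m³.
Weight W = mg = 12300 × 9.81 = 1.207×10^5 N.
From L = ½ρV²S·CL,max = W: V_stall = √(2W/(ρSCL,max)) = √(2·1.207×10^5/(0.526·64.8·2.03))
V_stall = √3488 = 59.1 m/s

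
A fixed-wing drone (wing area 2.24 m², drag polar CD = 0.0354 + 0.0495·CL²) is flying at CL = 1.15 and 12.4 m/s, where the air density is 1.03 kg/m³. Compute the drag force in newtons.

D = 17.9 N

CD = 0.0354 + 0.0495 × 1.15² = 0.1009
D = ½ρv²S·CD = ½ × 1.03 × 12.4² × 2.24 × 0.1009 = 17.9 N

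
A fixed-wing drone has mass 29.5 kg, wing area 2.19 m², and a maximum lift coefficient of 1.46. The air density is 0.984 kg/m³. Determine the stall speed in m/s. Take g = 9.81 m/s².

Stall occurs when L = W at CL,max. W = mg = 29.5 × 9.81 = 289.4 N.
V_stall = √(2W/(ρ·S·CL,max)) = √(2 × 289.4 / (0.984 × 2.19 × 1.46))
V_stall = √184 = 13.6 m/s

V_stall = 13.6 m/s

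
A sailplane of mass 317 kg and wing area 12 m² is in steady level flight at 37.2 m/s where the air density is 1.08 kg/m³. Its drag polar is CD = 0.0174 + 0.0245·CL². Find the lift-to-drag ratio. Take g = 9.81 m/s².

L/D = 17

In steady level flight, lift balances weight: W = mg = 317 × 9.81 = 3109.8 N.
q = ½ρv² = ½ × 1.08 × 37.2² = 747.3 Pa.
CL = 2W/(ρv²S) = 2×3109.8/(1.08×37.2²×12) = 0.3468.
CD = 0.0174 + 0.0245 × 0.3468² = 0.02035.
L/D = CL/CD = 0.3468 / 0.02035 = 17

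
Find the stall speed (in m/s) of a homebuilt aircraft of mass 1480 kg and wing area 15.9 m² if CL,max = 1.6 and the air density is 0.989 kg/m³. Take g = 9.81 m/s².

Weight W = mg = 1480 × 9.81 = 14520 N.
From L = ½ρV²S·CL,max = W: V_stall = √(2W/(ρSCL,max)) = √(2·14520/(0.989·15.9·1.6))
V_stall = √1154 = 34 m/s

V_stall = 34 m/s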